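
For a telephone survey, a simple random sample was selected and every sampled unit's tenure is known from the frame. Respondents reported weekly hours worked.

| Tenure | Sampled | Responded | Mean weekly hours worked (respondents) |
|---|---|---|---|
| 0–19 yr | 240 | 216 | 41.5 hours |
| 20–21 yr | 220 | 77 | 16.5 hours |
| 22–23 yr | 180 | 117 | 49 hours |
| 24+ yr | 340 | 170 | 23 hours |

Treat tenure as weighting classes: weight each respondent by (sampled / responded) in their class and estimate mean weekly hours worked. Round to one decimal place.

30.8

Response rates by class: 0–19 yr 216/240 = 90%, 20–21 yr 77/220 = 35%, 22–23 yr 117/180 = 65%, 24+ yr 170/340 = 50%.
Weighting each respondent by the inverse class response rate inflates each class back to its sampled size, so the class weight is n_sampled:
  0–19 yr: 240 × 41.5 = 9960
  20–21 yr: 220 × 16.5 = 3630
  22–23 yr: 180 × 49 = 8820
  24+ yr: 340 × 23 = 7820
Adjusted estimate = 30,230 / 980 = 30.8469 → 30.8.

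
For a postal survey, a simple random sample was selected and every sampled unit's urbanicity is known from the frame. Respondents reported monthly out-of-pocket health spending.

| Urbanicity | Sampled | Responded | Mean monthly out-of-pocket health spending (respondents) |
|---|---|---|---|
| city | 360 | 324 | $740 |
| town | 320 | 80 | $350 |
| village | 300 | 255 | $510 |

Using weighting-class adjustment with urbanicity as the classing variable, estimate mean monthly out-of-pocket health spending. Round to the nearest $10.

$540

Response rates by class: city 324/360 = 90%, town 80/320 = 25%, village 255/300 = 85%.
Inverse-response-rate weighting restores each class to its sampled count, so class totals weight by n_sampled:
  city: 360 × 740 = 266,400
  town: 320 × 350 = 112,000
  village: 300 × 510 = 153,000
Adjusted estimate = 531,400 / 980 = 542.245 → $540.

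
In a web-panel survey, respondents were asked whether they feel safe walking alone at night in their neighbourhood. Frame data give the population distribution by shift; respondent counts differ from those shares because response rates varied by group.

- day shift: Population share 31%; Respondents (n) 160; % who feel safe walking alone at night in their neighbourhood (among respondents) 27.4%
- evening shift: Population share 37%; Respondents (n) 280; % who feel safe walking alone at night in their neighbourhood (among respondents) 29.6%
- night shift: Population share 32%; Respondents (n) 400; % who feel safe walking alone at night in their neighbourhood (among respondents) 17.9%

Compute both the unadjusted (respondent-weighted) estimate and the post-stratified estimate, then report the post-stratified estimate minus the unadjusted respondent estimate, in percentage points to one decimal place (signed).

+1.6 percentage points

Naive respondent-only estimate (weights = respondent counts):
  (160/840)×27.4 + (280/840)×29.6 + (400/840)×17.9 = 23.6095%
Post-stratifying to population shares instead:
  0.31×27.4 + 0.37×29.6 + 0.32×17.9 = 25.174%
Difference = 25.174 − 23.6095 = 1.5645 pp.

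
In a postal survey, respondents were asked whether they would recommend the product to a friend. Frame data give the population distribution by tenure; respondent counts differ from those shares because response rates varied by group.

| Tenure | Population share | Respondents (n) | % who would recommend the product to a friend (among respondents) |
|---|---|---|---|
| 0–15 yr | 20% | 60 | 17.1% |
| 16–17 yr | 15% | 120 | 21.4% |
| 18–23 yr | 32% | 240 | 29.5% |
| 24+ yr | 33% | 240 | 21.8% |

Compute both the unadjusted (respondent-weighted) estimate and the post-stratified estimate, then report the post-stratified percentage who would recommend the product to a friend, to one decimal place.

23.3%

Unadjusted (pooled respondent) estimate weights by respondent counts:
  (60/660)×17.1 + (120/660)×21.4 + (240/660)×29.5 + (240/660)×21.8 = 24.1%
Post-stratifying to population shares instead:
  0.2×17.1 + 0.15×21.4 + 0.32×29.5 + 0.33×21.8 = 23.264%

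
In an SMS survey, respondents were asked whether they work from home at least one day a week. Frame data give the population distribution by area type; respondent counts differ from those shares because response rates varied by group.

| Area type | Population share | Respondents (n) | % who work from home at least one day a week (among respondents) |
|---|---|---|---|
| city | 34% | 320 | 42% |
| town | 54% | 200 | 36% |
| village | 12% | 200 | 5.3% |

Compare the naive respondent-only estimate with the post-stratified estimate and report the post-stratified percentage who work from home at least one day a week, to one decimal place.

Without adjustment, the pooled respondent share is:
  (320/720)×42 + (200/720)×36 + (200/720)×5.3 = 30.1389%
Reweighting by population area type shares:
  0.34×42 + 0.54×36 + 0.12×5.3 = 34.356%

34.4%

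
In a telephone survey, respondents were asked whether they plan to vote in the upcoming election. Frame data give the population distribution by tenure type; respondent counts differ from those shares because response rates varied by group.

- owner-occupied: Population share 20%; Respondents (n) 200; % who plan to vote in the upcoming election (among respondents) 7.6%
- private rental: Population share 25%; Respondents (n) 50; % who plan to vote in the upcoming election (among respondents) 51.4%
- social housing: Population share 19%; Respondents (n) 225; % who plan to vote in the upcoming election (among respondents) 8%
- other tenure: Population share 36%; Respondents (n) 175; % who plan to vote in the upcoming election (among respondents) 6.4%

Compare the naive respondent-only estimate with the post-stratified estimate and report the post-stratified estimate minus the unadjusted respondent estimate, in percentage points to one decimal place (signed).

+7.4 percentage points

Unadjusted (pooled respondent) estimate weights by respondent counts:
  (200/650)×7.6 + (50/650)×51.4 + (225/650)×8 + (175/650)×6.4 = 10.7846%
Post-stratified estimate weights by population shares:
  0.2×7.6 + 0.25×51.4 + 0.19×8 + 0.36×6.4 = 18.194%
Difference = 18.194 − 10.7846 = 7.4094 pp.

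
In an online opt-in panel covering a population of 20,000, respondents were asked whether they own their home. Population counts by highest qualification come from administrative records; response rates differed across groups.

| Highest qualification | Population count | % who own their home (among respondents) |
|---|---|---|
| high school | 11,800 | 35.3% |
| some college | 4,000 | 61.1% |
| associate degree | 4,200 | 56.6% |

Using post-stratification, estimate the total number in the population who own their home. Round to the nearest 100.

9,000

Apply each group's respondent rate to its population count:
  high school: 11,800 × 35.3% = 4165.4
  some college: 4,000 × 61.1% = 2444
  associate degree: 4,200 × 56.6% = 2377.2
Estimated total = 8986.6 → 9,000.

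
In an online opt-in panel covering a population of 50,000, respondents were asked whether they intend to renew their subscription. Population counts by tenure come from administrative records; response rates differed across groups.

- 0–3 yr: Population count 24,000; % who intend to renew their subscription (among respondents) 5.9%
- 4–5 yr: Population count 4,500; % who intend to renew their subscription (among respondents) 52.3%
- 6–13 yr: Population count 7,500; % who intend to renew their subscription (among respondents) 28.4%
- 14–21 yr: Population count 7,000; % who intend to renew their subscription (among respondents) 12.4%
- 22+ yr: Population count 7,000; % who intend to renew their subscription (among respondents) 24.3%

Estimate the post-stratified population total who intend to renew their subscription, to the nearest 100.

8,500

Estimated count per cell = population count × respondent percentage:
  0–3 yr: 24,000 × 5.9% = 1416
  4–5 yr: 4,500 × 52.3% = 2353.5
  6–13 yr: 7,500 × 28.4% = 2130
  14–21 yr: 7,000 × 12.4% = 868
  22+ yr: 7,000 × 24.3% = 1701
Estimated total = 8468.5 → 8,500.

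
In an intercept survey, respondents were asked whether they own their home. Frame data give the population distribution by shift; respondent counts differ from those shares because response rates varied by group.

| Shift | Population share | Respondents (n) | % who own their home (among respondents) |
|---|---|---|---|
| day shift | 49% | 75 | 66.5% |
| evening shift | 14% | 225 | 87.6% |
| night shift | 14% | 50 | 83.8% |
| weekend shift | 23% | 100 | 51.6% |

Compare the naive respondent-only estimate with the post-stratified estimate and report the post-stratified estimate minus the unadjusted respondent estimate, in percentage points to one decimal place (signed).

Unadjusted (pooled respondent) estimate weights by respondent counts:
  (75/450)×66.5 + (225/450)×87.6 + (50/450)×83.8 + (100/450)×51.6 = 75.6611%
Post-stratifying to population shares instead:
  0.49×66.5 + 0.14×87.6 + 0.14×83.8 + 0.23×51.6 = 68.449%
Difference = 68.449 − 75.6611 = -7.2121 pp.

-7.2 percentage points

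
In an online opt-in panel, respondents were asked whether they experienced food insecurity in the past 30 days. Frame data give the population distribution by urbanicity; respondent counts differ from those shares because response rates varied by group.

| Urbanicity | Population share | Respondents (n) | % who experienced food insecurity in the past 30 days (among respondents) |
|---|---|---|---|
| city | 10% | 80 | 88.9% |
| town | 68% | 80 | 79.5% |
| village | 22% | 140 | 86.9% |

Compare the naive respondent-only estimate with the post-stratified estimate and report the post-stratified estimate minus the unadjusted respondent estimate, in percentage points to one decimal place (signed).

-3.4 percentage points

Unadjusted (pooled respondent) estimate weights by respondent counts:
  (80/300)×88.9 + (80/300)×79.5 + (140/300)×86.9 = 85.46%
Reweighting by population urbanicity shares:
  0.1×88.9 + 0.68×79.5 + 0.22×86.9 = 82.068%
Difference = 82.068 − 85.46 = -3.392 pp.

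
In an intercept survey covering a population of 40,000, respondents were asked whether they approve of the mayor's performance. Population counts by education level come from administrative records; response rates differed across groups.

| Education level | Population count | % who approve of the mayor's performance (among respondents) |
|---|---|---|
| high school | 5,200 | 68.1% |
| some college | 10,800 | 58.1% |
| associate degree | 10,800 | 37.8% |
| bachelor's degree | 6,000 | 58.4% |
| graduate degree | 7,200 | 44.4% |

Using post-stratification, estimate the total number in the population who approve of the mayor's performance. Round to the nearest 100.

20,600

Estimated count per cell = population count × respondent percentage:
  high school: 5,200 × 68.1% = 3541.2
  some college: 10,800 × 58.1% = 6274.8
  associate degree: 10,800 × 37.8% = 4082.4
  bachelor's degree: 6,000 × 58.4% = 3504
  graduate degree: 7,200 × 44.4% = 3196.8
Estimated total = 20599.2 → 20,600.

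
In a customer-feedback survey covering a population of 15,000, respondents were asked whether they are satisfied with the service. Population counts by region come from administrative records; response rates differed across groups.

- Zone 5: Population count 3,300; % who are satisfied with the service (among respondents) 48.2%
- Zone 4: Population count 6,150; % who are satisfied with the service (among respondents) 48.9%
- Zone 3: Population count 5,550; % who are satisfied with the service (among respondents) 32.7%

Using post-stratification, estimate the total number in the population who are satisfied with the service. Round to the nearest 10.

Estimated count per cell = population count × respondent percentage:
  Zone 5: 3,300 × 48.2% = 1590.6
  Zone 4: 6,150 × 48.9% = 3007.35
  Zone 3: 5,550 × 32.7% = 1814.85
Estimated total = 6412.8 → 6,410.

6,410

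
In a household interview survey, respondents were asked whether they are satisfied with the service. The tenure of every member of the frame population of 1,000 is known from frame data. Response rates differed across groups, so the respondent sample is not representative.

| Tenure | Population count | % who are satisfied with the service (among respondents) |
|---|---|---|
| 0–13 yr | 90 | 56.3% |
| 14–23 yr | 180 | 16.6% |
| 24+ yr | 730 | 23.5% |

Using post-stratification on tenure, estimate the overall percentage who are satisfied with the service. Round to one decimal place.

25.2%

Reweight to the known tenure distribution:
  0–13 yr: (90/1,000) × 56.3 = 5.067
  14–23 yr: (180/1,000) × 16.6 = 2.988
  24+ yr: (730/1,000) × 23.5 = 17.155
Post-stratified estimate = 25.21 → 25.2%.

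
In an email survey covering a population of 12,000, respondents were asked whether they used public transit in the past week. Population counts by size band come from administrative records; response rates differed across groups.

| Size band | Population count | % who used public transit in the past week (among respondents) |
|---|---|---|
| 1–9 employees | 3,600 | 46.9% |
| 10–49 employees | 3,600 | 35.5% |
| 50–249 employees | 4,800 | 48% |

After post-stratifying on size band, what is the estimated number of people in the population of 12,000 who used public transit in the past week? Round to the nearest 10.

Each cell contributes its population count × the respondent rate:
  1–9 employees: 3,600 × 46.9% = 1688.4
  10–49 employees: 3,600 × 35.5% = 1278
  50–249 employees: 4,800 × 48% = 2304
Estimated total = 5270.4 → 5,270.

5,270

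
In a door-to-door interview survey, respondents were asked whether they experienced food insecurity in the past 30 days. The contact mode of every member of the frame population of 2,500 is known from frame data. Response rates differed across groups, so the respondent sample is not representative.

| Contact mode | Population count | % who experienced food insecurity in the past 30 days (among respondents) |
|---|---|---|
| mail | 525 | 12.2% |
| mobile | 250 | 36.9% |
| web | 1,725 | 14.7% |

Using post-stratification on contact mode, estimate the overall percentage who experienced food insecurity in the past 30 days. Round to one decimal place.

Post-stratification weights by population share, not respondent share:
  mail: (525/2,500) × 12.2 = 2.562
  mobile: (250/2,500) × 36.9 = 3.69
  web: (1,725/2,500) × 14.7 = 10.143
Post-stratified estimate = 16.395 → 16.4%.

16.4%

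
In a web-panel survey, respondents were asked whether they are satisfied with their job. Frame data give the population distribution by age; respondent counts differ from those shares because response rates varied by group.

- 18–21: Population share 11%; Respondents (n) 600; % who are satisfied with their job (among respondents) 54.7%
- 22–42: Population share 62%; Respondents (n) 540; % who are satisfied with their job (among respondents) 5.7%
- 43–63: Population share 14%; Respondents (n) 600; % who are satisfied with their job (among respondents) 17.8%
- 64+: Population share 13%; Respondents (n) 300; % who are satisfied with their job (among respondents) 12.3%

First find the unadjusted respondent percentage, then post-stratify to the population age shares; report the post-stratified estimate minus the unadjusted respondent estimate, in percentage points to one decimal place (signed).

-11.0 percentage points

Without adjustment, the pooled respondent share is:
  (600/2040)×54.7 + (540/2040)×5.7 + (600/2040)×17.8 + (300/2040)×12.3 = 24.6412%
Post-stratifying to population shares instead:
  0.11×54.7 + 0.62×5.7 + 0.14×17.8 + 0.13×12.3 = 13.642%
Difference = 13.642 − 24.6412 = -10.9992 pp.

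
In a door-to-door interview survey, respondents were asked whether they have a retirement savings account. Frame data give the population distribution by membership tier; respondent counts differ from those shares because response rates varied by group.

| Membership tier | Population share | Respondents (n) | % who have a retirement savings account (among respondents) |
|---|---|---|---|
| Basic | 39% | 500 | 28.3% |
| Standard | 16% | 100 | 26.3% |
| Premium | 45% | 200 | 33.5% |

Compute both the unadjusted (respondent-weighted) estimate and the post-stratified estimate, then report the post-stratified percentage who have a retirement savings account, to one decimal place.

30.3%

Naive respondent-only estimate (weights = respondent counts):
  (500/800)×28.3 + (100/800)×26.3 + (200/800)×33.5 = 29.35%
Post-stratified estimate weights by population shares:
  0.39×28.3 + 0.16×26.3 + 0.45×33.5 = 30.32%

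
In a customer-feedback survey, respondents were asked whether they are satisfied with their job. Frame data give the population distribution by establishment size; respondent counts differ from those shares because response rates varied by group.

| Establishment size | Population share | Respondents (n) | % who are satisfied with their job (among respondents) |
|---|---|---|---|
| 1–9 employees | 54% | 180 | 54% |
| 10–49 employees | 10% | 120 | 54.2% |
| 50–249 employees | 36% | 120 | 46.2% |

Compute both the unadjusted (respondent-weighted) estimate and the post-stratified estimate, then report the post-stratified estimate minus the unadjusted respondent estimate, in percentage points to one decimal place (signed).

-0.6 percentage points

Naive respondent-only estimate (weights = respondent counts):
  (180/420)×54 + (120/420)×54.2 + (120/420)×46.2 = 51.8286%
Reweighting by population establishment size shares:
  0.54×54 + 0.1×54.2 + 0.36×46.2 = 51.212%
Difference = 51.212 − 51.8286 = -0.6166 pp.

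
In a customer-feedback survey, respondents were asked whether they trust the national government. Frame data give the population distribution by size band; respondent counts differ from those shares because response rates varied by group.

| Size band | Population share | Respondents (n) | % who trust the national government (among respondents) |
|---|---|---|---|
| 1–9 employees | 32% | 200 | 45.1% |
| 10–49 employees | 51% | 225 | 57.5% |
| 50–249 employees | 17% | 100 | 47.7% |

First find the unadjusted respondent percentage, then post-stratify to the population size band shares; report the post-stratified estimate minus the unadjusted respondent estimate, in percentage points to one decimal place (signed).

Naive respondent-only estimate (weights = respondent counts):
  (200/525)×45.1 + (225/525)×57.5 + (100/525)×47.7 = 50.9095%
Reweighting by population size band shares:
  0.32×45.1 + 0.51×57.5 + 0.17×47.7 = 51.866%
Difference = 51.866 − 50.9095 = 0.9565 pp.

+1.0 percentage points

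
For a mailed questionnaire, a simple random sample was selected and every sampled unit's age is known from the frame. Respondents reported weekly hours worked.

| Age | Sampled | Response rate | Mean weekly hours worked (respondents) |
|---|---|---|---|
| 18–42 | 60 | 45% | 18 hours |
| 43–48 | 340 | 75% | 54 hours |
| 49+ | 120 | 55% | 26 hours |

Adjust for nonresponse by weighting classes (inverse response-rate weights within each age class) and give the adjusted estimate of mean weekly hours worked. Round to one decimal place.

43.4

Inverse-response-rate weighting restores each class to its sampled count, so class totals weight by n_sampled:
  18–42: 60 × 18 = 1080
  43–48: 340 × 54 = 18,360
  49+: 120 × 26 = 3120
Adjusted estimate = 22,560 / 520 = 43.3846 → 43.4.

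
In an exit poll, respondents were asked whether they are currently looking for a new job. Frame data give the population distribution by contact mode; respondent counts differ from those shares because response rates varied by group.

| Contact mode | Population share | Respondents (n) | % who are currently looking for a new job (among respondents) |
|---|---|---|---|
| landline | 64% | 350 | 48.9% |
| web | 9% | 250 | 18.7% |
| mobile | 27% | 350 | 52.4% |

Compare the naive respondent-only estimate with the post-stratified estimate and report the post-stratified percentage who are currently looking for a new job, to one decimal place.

Naive respondent-only estimate (weights = respondent counts):
  (350/950)×48.9 + (250/950)×18.7 + (350/950)×52.4 = 42.2421%
Post-stratified estimate weights by population shares:
  0.64×48.9 + 0.09×18.7 + 0.27×52.4 = 47.127%

47.1%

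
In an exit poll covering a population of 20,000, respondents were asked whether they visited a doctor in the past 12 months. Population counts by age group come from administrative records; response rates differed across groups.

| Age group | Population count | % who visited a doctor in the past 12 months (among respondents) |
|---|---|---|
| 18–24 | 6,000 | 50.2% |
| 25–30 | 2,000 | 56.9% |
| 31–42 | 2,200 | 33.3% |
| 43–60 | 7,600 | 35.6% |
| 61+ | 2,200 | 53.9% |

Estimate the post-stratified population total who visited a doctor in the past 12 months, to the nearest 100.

Each cell contributes its population count × the respondent rate:
  18–24: 6,000 × 50.2% = 3012
  25–30: 2,000 × 56.9% = 1138
  31–42: 2,200 × 33.3% = 732.6
  43–60: 7,600 × 35.6% = 2705.6
  61+: 2,200 × 53.9% = 1185.8
Estimated total = 8774 → 8,800.

8,800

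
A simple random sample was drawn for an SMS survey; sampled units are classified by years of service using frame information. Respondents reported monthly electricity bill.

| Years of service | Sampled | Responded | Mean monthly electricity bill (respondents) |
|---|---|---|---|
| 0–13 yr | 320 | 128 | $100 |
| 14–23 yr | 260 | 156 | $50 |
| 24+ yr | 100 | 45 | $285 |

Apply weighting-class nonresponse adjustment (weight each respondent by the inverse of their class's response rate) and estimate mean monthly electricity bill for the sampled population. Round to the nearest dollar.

Response rates by class: 0–13 yr 128/320 = 40%, 14–23 yr 156/260 = 60%, 24+ yr 45/100 = 45%.
Inverse-response-rate weighting restores each class to its sampled count, so class totals weight by n_sampled:
  0–13 yr: 320 × 100 = 32,000
  14–23 yr: 260 × 50 = 13,000
  24+ yr: 100 × 285 = 28,500
Adjusted estimate = 73,500 / 680 = 108.088 → $108.

$108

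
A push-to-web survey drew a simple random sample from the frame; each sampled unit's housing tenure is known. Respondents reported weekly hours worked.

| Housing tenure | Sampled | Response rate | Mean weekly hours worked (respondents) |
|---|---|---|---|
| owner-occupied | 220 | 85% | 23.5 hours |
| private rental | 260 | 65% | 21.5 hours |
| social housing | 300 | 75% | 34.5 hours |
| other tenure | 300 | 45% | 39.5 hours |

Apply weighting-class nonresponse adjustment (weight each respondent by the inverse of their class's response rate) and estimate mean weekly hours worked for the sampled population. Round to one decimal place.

30.5

Each respondent's weight = sampled/responded in their class; summing within a class gives n_sampled, so:
  owner-occupied: 220 × 23.5 = 5170
  private rental: 260 × 21.5 = 5590
  social housing: 300 × 34.5 = 10,350
  other tenure: 300 × 39.5 = 11,850
Adjusted estimate = 32,960 / 1,080 = 30.5185 → 30.5.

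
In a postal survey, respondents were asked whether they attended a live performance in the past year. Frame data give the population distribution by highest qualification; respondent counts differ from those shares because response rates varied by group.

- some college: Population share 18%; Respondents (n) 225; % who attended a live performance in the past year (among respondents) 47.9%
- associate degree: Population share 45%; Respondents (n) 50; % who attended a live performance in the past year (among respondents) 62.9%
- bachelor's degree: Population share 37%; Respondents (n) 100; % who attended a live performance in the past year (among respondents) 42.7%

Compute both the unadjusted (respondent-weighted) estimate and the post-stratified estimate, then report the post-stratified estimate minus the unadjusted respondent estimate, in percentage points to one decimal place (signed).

Naive respondent-only estimate (weights = respondent counts):
  (225/375)×47.9 + (50/375)×62.9 + (100/375)×42.7 = 48.5133%
Post-stratifying to population shares instead:
  0.18×47.9 + 0.45×62.9 + 0.37×42.7 = 52.726%
Difference = 52.726 − 48.5133 = 4.2127 pp.

+4.2 percentage points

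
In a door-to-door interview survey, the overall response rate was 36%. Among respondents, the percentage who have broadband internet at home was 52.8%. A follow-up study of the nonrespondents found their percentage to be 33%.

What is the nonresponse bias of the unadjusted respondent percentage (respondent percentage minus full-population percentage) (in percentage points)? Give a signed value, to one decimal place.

Nonresponse fraction = 1 − 0.36 = 0.64.
Bias = (nonresponse fraction) × (respondent percentage − nonrespondent percentage)
     = 0.64 × (52.8 − 33) = 0.64 × 19.8 = 12.672.

+12.7 percentage points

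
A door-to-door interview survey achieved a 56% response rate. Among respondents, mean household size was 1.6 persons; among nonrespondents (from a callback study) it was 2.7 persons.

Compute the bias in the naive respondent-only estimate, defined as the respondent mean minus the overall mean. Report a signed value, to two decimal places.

-0.48

Nonresponse fraction = 1 − 0.56 = 0.44.
Bias = (nonresponse fraction) × (respondent mean − nonrespondent mean)
     = 0.44 × (1.6 − 2.7) = 0.44 × -1.1 = -0.484.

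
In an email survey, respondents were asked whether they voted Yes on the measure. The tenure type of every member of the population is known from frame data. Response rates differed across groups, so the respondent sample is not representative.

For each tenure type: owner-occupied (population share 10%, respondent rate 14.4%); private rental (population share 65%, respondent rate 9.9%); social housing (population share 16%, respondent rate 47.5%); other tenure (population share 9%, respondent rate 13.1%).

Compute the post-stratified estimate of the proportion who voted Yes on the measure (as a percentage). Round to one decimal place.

Weight each group's respondent value by its population share:
  owner-occupied: 0.1 × 14.4 = 1.44
  private rental: 0.65 × 9.9 = 6.435
  social housing: 0.16 × 47.5 = 7.6
  other tenure: 0.09 × 13.1 = 1.179
Post-stratified estimate = 16.654 → 16.7%.

16.7%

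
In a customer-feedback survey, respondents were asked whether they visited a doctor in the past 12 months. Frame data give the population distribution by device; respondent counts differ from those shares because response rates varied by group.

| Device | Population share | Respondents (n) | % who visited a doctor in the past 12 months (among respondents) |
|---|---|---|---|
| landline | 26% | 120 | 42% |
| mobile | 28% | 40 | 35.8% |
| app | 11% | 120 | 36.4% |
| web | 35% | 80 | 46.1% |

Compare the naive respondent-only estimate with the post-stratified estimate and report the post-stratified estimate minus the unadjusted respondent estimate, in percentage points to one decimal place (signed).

Naive respondent-only estimate (weights = respondent counts):
  (120/360)×42 + (40/360)×35.8 + (120/360)×36.4 + (80/360)×46.1 = 40.3556%
Post-stratifying to population shares instead:
  0.26×42 + 0.28×35.8 + 0.11×36.4 + 0.35×46.1 = 41.083%
Difference = 41.083 − 40.3556 = 0.7274 pp.

+0.7 percentage points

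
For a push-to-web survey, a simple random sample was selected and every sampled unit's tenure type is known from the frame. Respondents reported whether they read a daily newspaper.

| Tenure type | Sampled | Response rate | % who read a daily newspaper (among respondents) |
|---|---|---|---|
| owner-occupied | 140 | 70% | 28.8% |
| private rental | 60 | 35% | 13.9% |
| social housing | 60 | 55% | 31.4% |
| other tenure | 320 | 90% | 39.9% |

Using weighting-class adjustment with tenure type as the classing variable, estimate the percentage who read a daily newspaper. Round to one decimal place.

33.7%

With weight = n_sampled/n_responded per class, the weighted class total is n_sampled:
  owner-occupied: 140 × 28.8 = 4032
  private rental: 60 × 13.9 = 834
  social housing: 60 × 31.4 = 1884
  other tenure: 320 × 39.9 = 12,768
Adjusted estimate = 19,518 / 580 = 33.6517 → 33.7%.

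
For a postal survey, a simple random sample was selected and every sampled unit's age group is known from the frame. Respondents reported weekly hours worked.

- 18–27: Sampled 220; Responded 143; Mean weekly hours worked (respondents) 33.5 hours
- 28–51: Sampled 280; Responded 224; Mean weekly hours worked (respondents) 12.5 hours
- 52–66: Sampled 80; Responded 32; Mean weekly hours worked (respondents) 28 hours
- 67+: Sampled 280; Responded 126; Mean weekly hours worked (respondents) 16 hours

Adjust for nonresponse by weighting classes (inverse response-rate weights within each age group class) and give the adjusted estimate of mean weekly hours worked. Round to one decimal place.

Response rates by class: 18–27 143/220 = 65%, 28–51 224/280 = 80%, 52–66 32/80 = 40%, 67+ 126/280 = 45%.
Inverse-response-rate weighting restores each class to its sampled count, so class totals weight by n_sampled:
  18–27: 220 × 33.5 = 7370
  28–51: 280 × 12.5 = 3500
  52–66: 80 × 28 = 2240
  67+: 280 × 16 = 4480
Adjusted estimate = 17,590 / 860 = 20.4535 → 20.5.

20.5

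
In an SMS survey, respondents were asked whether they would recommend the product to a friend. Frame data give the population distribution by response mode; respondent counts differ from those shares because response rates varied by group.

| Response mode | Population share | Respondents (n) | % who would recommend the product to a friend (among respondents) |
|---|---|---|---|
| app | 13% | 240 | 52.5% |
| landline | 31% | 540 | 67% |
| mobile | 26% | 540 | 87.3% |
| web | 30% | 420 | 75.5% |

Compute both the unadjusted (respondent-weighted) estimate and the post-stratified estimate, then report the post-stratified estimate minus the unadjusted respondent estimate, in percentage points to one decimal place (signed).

Naive respondent-only estimate (weights = respondent counts):
  (240/1740)×52.5 + (540/1740)×67 + (540/1740)×87.3 + (420/1740)×75.5 = 73.3517%
Reweighting by population response mode shares:
  0.13×52.5 + 0.31×67 + 0.26×87.3 + 0.3×75.5 = 72.943%
Difference = 72.943 − 73.3517 = -0.4087 pp.

-0.4 percentage points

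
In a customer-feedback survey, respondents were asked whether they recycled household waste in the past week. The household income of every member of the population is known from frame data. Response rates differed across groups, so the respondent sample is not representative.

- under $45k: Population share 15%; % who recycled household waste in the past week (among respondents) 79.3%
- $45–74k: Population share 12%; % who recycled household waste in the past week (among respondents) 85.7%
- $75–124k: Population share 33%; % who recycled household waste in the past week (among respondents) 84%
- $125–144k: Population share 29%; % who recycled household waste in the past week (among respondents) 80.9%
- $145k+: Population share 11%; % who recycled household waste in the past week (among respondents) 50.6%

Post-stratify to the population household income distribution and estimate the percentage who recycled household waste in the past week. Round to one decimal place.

78.9%

Each cell contributes population-share × respondent value:
  under $45k: 0.15 × 79.3 = 11.895
  $45–74k: 0.12 × 85.7 = 10.284
  $75–124k: 0.33 × 84 = 27.72
  $125–144k: 0.29 × 80.9 = 23.461
  $145k+: 0.11 × 50.6 = 5.566
Post-stratified estimate = 78.926 → 78.9%.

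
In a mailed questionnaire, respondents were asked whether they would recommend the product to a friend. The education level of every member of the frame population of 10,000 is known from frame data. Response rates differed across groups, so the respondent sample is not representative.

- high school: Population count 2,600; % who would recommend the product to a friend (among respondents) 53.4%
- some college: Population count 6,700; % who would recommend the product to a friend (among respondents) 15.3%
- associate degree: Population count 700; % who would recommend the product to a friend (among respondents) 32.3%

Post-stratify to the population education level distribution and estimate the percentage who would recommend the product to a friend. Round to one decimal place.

26.4%

Each cell contributes population-share × respondent value:
  high school: (2,600/10,000) × 53.4 = 13.884
  some college: (6,700/10,000) × 15.3 = 10.251
  associate degree: (700/10,000) × 32.3 = 2.261
Post-stratified estimate = 26.396 → 26.4%.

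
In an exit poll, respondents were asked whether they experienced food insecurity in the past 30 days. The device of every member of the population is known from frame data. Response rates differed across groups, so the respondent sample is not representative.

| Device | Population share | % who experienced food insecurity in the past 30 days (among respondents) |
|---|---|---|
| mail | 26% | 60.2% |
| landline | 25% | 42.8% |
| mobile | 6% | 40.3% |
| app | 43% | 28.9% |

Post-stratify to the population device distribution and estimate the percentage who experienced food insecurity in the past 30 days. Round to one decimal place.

41.2%

Each cell contributes population-share × respondent value:
  mail: 0.26 × 60.2 = 15.652
  landline: 0.25 × 42.8 = 10.7
  mobile: 0.06 × 40.3 = 2.418
  app: 0.43 × 28.9 = 12.427
Post-stratified estimate = 41.197 → 41.2%.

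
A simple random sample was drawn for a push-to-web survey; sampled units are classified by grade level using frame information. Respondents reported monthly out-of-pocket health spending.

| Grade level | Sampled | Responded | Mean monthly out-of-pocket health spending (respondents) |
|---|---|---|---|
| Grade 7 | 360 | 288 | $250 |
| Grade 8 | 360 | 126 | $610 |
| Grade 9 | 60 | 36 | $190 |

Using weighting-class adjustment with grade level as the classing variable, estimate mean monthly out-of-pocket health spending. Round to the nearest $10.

$410

Class response rates: Grade 7 288/360 = 80%, Grade 8 126/360 = 35%, Grade 9 36/60 = 60%.
Weighting each respondent by the inverse class response rate inflates each class back to its sampled size, so the class weight is n_sampled:
  Grade 7: 360 × 250 = 90,000
  Grade 8: 360 × 610 = 219,600
  Grade 9: 60 × 190 = 11,400
Adjusted estimate = 321,000 / 780 = 411.538 → $410.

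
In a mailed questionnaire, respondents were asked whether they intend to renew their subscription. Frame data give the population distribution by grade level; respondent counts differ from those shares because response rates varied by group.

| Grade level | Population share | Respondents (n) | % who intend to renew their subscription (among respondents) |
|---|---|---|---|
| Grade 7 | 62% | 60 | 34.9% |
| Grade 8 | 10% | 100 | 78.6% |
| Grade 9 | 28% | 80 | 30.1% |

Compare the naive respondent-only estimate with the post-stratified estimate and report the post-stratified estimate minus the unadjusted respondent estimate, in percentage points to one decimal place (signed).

Without adjustment, the pooled respondent share is:
  (60/240)×34.9 + (100/240)×78.6 + (80/240)×30.1 = 51.5083%
Reweighting by population grade level shares:
  0.62×34.9 + 0.1×78.6 + 0.28×30.1 = 37.926%
Difference = 37.926 − 51.5083 = -13.5823 pp.

-13.6 percentage points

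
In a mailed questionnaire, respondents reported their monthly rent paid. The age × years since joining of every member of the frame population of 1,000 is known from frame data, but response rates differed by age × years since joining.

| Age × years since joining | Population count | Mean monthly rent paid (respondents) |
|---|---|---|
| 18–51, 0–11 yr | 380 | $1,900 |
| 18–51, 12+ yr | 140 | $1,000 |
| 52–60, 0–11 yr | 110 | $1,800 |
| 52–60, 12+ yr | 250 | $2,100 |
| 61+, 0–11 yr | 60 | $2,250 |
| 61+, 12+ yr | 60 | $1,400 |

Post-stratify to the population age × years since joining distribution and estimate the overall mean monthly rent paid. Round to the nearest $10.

Post-stratification weights by population share, not respondent share:
  18–51, 0–11 yr: (380/1,000) × 1900 = 722
  18–51, 12+ yr: (140/1,000) × 1000 = 140
  52–60, 0–11 yr: (110/1,000) × 1800 = 198
  52–60, 12+ yr: (250/1,000) × 2100 = 525
  61+, 0–11 yr: (60/1,000) × 2250 = 135
  61+, 12+ yr: (60/1,000) × 1400 = 84
Post-stratified estimate = 1804 → $1,800.

$1,800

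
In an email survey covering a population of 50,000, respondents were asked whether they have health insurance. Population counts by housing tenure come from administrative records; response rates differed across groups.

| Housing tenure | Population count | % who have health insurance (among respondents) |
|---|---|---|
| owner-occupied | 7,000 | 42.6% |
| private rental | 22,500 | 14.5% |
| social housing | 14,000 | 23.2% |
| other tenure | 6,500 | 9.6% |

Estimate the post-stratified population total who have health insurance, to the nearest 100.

10,100

Apply each group's respondent rate to its population count:
  owner-occupied: 7,000 × 42.6% = 2982
  private rental: 22,500 × 14.5% = 3262.5
  social housing: 14,000 × 23.2% = 3248
  other tenure: 6,500 × 9.6% = 624
Estimated total = 10116.5 → 10,100.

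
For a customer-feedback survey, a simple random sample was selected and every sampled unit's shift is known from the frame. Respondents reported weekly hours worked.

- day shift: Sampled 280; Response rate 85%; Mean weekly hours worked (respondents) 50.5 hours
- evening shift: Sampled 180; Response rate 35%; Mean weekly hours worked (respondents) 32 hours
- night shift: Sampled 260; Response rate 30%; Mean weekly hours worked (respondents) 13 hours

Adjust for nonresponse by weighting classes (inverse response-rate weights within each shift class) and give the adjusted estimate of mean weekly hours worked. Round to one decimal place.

32.3

Inverse-response-rate weighting restores each class to its sampled count, so class totals weight by n_sampled:
  day shift: 280 × 50.5 = 14,140
  evening shift: 180 × 32 = 5760
  night shift: 260 × 13 = 3380
Adjusted estimate = 23,280 / 720 = 32.3333 → 32.3.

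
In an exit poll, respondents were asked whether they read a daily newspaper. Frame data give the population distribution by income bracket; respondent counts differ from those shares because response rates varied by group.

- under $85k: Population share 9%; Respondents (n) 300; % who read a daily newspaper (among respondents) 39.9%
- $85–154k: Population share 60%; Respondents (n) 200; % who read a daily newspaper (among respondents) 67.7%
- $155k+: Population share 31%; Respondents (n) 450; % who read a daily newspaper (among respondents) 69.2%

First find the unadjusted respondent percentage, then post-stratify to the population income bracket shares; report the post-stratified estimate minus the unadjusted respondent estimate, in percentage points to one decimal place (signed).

Unadjusted (pooled respondent) estimate weights by respondent counts:
  (300/950)×39.9 + (200/950)×67.7 + (450/950)×69.2 = 59.6316%
Post-stratifying to population shares instead:
  0.09×39.9 + 0.6×67.7 + 0.31×69.2 = 65.663%
Difference = 65.663 − 59.6316 = 6.0314 pp.

+6.0 percentage points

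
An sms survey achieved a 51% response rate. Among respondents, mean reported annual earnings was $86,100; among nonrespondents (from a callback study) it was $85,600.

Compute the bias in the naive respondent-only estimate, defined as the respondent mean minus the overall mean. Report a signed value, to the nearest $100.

+$200

Nonresponse fraction = 1 − 0.51 = 0.49.
Bias = (nonresponse fraction) × (respondent mean − nonrespondent mean)
     = 0.49 × (86,100 − 85,600) = 0.49 × 500 = 245.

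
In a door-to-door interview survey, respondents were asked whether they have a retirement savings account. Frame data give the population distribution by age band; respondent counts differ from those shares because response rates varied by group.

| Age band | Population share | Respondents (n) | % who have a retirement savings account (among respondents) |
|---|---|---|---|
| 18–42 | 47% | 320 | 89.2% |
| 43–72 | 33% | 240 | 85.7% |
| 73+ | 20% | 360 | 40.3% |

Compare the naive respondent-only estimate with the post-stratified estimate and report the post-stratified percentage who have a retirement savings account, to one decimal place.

78.3%

Naive respondent-only estimate (weights = respondent counts):
  (320/920)×89.2 + (240/920)×85.7 + (360/920)×40.3 = 69.1522%
Post-stratifying to population shares instead:
  0.47×89.2 + 0.33×85.7 + 0.2×40.3 = 78.265%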